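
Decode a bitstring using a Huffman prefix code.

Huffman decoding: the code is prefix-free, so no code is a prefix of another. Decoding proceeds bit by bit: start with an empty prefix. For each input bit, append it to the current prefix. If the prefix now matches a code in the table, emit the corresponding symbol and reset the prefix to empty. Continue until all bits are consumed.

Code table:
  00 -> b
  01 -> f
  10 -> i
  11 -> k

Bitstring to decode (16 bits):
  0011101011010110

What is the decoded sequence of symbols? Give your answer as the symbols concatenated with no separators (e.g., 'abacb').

Bit 0: prefix='0' (no match yet)
Bit 1: prefix='00' -> emit 'b', reset
Bit 2: prefix='1' (no match yet)
Bit 3: prefix='11' -> emit 'k', reset
Bit 4: prefix='1' (no match yet)
Bit 5: prefix='10' -> emit 'i', reset
Bit 6: prefix='1' (no match yet)
Bit 7: prefix='10' -> emit 'i', reset
Bit 8: prefix='1' (no match yet)
Bit 9: prefix='11' -> emit 'k', reset
Bit 10: prefix='0' (no match yet)
Bit 11: prefix='01' -> emit 'f', reset
Bit 12: prefix='0' (no match yet)
Bit 13: prefix='01' -> emit 'f', reset
Bit 14: prefix='1' (no match yet)
Bit 15: prefix='10' -> emit 'i', reset

Answer: bkiikffi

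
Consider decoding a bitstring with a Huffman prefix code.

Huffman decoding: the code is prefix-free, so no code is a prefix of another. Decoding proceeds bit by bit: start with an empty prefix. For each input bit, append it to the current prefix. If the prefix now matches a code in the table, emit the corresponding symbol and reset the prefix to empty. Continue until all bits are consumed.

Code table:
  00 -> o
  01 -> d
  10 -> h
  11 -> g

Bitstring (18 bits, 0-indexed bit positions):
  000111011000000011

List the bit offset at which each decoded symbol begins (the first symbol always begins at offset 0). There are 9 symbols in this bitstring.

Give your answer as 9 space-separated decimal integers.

Bit 0: prefix='0' (no match yet)
Bit 1: prefix='00' -> emit 'o', reset
Bit 2: prefix='0' (no match yet)
Bit 3: prefix='01' -> emit 'd', reset
Bit 4: prefix='1' (no match yet)
Bit 5: prefix='11' -> emit 'g', reset
Bit 6: prefix='0' (no match yet)
Bit 7: prefix='01' -> emit 'd', reset
Bit 8: prefix='1' (no match yet)
Bit 9: prefix='10' -> emit 'h', reset
Bit 10: prefix='0' (no match yet)
Bit 11: prefix='00' -> emit 'o', reset
Bit 12: prefix='0' (no match yet)
Bit 13: prefix='00' -> emit 'o', reset
Bit 14: prefix='0' (no match yet)
Bit 15: prefix='00' -> emit 'o', reset
Bit 16: prefix='1' (no match yet)
Bit 17: prefix='11' -> emit 'g', reset

Answer: 0 2 4 6 8 10 12 14 16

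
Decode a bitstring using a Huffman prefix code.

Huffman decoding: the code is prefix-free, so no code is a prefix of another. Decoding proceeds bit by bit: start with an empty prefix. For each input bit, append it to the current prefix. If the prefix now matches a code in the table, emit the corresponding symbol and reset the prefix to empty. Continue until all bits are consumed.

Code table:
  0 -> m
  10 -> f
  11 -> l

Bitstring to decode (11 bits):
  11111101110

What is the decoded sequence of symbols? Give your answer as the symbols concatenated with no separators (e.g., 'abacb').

Bit 0: prefix='1' (no match yet)
Bit 1: prefix='11' -> emit 'l', reset
Bit 2: prefix='1' (no match yet)
Bit 3: prefix='11' -> emit 'l', reset
Bit 4: prefix='1' (no match yet)
Bit 5: prefix='11' -> emit 'l', reset
Bit 6: prefix='0' -> emit 'm', reset
Bit 7: prefix='1' (no match yet)
Bit 8: prefix='11' -> emit 'l', reset
Bit 9: prefix='1' (no match yet)
Bit 10: prefix='10' -> emit 'f', reset

Answer: lllmlf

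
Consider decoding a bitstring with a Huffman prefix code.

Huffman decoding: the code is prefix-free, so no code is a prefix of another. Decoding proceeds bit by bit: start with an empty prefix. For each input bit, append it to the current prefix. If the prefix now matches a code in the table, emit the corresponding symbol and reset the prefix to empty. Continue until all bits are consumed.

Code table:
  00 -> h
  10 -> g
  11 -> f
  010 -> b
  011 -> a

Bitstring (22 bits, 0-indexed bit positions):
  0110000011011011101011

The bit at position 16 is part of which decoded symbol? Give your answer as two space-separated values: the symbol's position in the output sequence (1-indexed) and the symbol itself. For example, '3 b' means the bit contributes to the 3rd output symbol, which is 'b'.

Bit 0: prefix='0' (no match yet)
Bit 1: prefix='01' (no match yet)
Bit 2: prefix='011' -> emit 'a', reset
Bit 3: prefix='0' (no match yet)
Bit 4: prefix='00' -> emit 'h', reset
Bit 5: prefix='0' (no match yet)
Bit 6: prefix='00' -> emit 'h', reset
Bit 7: prefix='0' (no match yet)
Bit 8: prefix='01' (no match yet)
Bit 9: prefix='011' -> emit 'a', reset
Bit 10: prefix='0' (no match yet)
Bit 11: prefix='01' (no match yet)
Bit 12: prefix='011' -> emit 'a', reset
Bit 13: prefix='0' (no match yet)
Bit 14: prefix='01' (no match yet)
Bit 15: prefix='011' -> emit 'a', reset
Bit 16: prefix='1' (no match yet)
Bit 17: prefix='10' -> emit 'g', reset
Bit 18: prefix='1' (no match yet)
Bit 19: prefix='10' -> emit 'g', reset
Bit 20: prefix='1' (no match yet)

Answer: 7 g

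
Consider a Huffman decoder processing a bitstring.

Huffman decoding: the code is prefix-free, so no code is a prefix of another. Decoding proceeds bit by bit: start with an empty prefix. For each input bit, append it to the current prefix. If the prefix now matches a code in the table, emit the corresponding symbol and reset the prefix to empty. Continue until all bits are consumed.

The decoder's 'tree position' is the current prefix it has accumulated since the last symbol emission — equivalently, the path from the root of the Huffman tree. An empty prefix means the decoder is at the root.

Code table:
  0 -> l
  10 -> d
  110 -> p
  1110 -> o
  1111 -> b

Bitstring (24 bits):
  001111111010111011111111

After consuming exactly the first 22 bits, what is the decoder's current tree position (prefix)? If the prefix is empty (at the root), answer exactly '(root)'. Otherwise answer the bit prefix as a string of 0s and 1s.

Bit 0: prefix='0' -> emit 'l', reset
Bit 1: prefix='0' -> emit 'l', reset
Bit 2: prefix='1' (no match yet)
Bit 3: prefix='11' (no match yet)
Bit 4: prefix='111' (no match yet)
Bit 5: prefix='1111' -> emit 'b', reset
Bit 6: prefix='1' (no match yet)
Bit 7: prefix='11' (no match yet)
Bit 8: prefix='111' (no match yet)
Bit 9: prefix='1110' -> emit 'o', reset
Bit 10: prefix='1' (no match yet)
Bit 11: prefix='10' -> emit 'd', reset
Bit 12: prefix='1' (no match yet)
Bit 13: prefix='11' (no match yet)
Bit 14: prefix='111' (no match yet)
Bit 15: prefix='1110' -> emit 'o', reset
Bit 16: prefix='1' (no match yet)
Bit 17: prefix='11' (no match yet)
Bit 18: prefix='111' (no match yet)
Bit 19: prefix='1111' -> emit 'b', reset
Bit 20: prefix='1' (no match yet)
Bit 21: prefix='11' (no match yet)

Answer: 11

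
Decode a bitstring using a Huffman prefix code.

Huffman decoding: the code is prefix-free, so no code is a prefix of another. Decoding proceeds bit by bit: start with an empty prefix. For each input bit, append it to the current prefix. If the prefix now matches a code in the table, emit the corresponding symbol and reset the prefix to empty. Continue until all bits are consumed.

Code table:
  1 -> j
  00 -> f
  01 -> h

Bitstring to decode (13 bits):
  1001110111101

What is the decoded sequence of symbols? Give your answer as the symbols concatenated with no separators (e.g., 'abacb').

Answer: jfjjjhjjjh

Derivation:
Bit 0: prefix='1' -> emit 'j', reset
Bit 1: prefix='0' (no match yet)
Bit 2: prefix='00' -> emit 'f', reset
Bit 3: prefix='1' -> emit 'j', reset
Bit 4: prefix='1' -> emit 'j', reset
Bit 5: prefix='1' -> emit 'j', reset
Bit 6: prefix='0' (no match yet)
Bit 7: prefix='01' -> emit 'h', reset
Bit 8: prefix='1' -> emit 'j', reset
Bit 9: prefix='1' -> emit 'j', reset
Bit 10: prefix='1' -> emit 'j', reset
Bit 11: prefix='0' (no match yet)
Bit 12: prefix='01' -> emit 'h', reset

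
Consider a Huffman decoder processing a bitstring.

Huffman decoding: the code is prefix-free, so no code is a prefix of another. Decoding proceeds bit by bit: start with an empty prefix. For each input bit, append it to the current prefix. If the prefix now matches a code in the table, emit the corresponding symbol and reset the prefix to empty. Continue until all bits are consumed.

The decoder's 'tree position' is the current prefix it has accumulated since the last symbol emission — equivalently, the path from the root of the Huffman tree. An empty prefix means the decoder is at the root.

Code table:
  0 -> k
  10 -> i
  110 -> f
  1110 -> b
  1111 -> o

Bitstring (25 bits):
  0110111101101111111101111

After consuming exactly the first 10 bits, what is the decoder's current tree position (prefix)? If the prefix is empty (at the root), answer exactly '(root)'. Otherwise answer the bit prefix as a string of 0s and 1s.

Answer: 1

Derivation:
Bit 0: prefix='0' -> emit 'k', reset
Bit 1: prefix='1' (no match yet)
Bit 2: prefix='11' (no match yet)
Bit 3: prefix='110' -> emit 'f', reset
Bit 4: prefix='1' (no match yet)
Bit 5: prefix='11' (no match yet)
Bit 6: prefix='111' (no match yet)
Bit 7: prefix='1111' -> emit 'o', reset
Bit 8: prefix='0' -> emit 'k', reset
Bit 9: prefix='1' (no match yet)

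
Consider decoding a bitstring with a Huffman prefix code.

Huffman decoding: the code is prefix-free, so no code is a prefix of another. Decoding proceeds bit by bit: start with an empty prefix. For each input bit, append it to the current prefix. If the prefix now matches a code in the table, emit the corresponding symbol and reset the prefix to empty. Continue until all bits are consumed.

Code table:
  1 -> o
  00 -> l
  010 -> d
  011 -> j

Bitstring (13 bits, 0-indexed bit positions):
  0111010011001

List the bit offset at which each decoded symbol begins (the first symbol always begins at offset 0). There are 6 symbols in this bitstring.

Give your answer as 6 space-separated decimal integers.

Bit 0: prefix='0' (no match yet)
Bit 1: prefix='01' (no match yet)
Bit 2: prefix='011' -> emit 'j', reset
Bit 3: prefix='1' -> emit 'o', reset
Bit 4: prefix='0' (no match yet)
Bit 5: prefix='01' (no match yet)
Bit 6: prefix='010' -> emit 'd', reset
Bit 7: prefix='0' (no match yet)
Bit 8: prefix='01' (no match yet)
Bit 9: prefix='011' -> emit 'j', reset
Bit 10: prefix='0' (no match yet)
Bit 11: prefix='00' -> emit 'l', reset
Bit 12: prefix='1' -> emit 'o', reset

Answer: 0 3 4 7 10 12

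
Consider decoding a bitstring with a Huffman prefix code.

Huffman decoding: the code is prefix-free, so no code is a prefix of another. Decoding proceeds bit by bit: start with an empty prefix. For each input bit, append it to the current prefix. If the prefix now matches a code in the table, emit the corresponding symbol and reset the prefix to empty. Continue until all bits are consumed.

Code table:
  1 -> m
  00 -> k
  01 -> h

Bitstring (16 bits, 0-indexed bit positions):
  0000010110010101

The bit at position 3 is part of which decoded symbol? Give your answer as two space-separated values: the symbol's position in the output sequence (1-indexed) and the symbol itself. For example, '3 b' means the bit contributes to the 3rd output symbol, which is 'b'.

Bit 0: prefix='0' (no match yet)
Bit 1: prefix='00' -> emit 'k', reset
Bit 2: prefix='0' (no match yet)
Bit 3: prefix='00' -> emit 'k', reset
Bit 4: prefix='0' (no match yet)
Bit 5: prefix='01' -> emit 'h', reset
Bit 6: prefix='0' (no match yet)
Bit 7: prefix='01' -> emit 'h', reset

Answer: 2 k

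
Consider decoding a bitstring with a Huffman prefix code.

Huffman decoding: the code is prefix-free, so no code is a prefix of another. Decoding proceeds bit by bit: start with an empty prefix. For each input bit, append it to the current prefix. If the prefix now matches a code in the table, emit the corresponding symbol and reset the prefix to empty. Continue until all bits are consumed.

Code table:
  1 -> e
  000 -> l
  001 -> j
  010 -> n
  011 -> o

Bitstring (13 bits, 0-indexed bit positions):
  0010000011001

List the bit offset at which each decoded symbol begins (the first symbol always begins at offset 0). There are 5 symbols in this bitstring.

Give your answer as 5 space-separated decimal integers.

Answer: 0 3 6 9 10

Derivation:
Bit 0: prefix='0' (no match yet)
Bit 1: prefix='00' (no match yet)
Bit 2: prefix='001' -> emit 'j', reset
Bit 3: prefix='0' (no match yet)
Bit 4: prefix='00' (no match yet)
Bit 5: prefix='000' -> emit 'l', reset
Bit 6: prefix='0' (no match yet)
Bit 7: prefix='00' (no match yet)
Bit 8: prefix='001' -> emit 'j', reset
Bit 9: prefix='1' -> emit 'e', reset
Bit 10: prefix='0' (no match yet)
Bit 11: prefix='00' (no match yet)
Bit 12: prefix='001' -> emit 'j', reset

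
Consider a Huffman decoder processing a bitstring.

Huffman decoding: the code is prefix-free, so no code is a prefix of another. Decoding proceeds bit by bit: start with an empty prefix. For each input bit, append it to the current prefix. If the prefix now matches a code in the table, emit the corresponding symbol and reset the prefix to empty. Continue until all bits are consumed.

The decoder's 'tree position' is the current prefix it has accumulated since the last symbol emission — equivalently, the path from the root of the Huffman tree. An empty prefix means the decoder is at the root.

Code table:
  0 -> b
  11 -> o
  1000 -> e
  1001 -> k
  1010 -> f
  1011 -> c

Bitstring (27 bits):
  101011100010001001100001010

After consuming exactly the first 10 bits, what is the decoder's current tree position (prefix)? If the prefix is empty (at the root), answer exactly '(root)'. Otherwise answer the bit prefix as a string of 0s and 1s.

Bit 0: prefix='1' (no match yet)
Bit 1: prefix='10' (no match yet)
Bit 2: prefix='101' (no match yet)
Bit 3: prefix='1010' -> emit 'f', reset
Bit 4: prefix='1' (no match yet)
Bit 5: prefix='11' -> emit 'o', reset
Bit 6: prefix='1' (no match yet)
Bit 7: prefix='10' (no match yet)
Bit 8: prefix='100' (no match yet)
Bit 9: prefix='1000' -> emit 'e', reset

Answer: (root)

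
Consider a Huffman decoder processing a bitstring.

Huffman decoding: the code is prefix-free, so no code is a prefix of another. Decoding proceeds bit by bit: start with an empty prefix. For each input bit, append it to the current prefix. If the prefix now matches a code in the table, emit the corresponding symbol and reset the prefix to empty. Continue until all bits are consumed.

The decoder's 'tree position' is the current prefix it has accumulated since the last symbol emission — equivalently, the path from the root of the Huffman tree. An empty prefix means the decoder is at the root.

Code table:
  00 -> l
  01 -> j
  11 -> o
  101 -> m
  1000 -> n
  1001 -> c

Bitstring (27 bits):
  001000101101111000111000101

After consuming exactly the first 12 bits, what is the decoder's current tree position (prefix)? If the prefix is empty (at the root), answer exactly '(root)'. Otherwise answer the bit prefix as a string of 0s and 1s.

Answer: (root)

Derivation:
Bit 0: prefix='0' (no match yet)
Bit 1: prefix='00' -> emit 'l', reset
Bit 2: prefix='1' (no match yet)
Bit 3: prefix='10' (no match yet)
Bit 4: prefix='100' (no match yet)
Bit 5: prefix='1000' -> emit 'n', reset
Bit 6: prefix='1' (no match yet)
Bit 7: prefix='10' (no match yet)
Bit 8: prefix='101' -> emit 'm', reset
Bit 9: prefix='1' (no match yet)
Bit 10: prefix='10' (no match yet)
Bit 11: prefix='101' -> emit 'm', reset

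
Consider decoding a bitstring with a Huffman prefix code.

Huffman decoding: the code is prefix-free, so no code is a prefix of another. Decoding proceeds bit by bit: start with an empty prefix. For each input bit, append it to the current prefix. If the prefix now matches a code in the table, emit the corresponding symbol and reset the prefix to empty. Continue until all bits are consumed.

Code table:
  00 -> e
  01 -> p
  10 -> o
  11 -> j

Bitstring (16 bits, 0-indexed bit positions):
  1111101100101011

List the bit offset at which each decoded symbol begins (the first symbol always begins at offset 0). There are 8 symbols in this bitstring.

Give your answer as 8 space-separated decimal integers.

Bit 0: prefix='1' (no match yet)
Bit 1: prefix='11' -> emit 'j', reset
Bit 2: prefix='1' (no match yet)
Bit 3: prefix='11' -> emit 'j', reset
Bit 4: prefix='1' (no match yet)
Bit 5: prefix='10' -> emit 'o', reset
Bit 6: prefix='1' (no match yet)
Bit 7: prefix='11' -> emit 'j', reset
Bit 8: prefix='0' (no match yet)
Bit 9: prefix='00' -> emit 'e', reset
Bit 10: prefix='1' (no match yet)
Bit 11: prefix='10' -> emit 'o', reset
Bit 12: prefix='1' (no match yet)
Bit 13: prefix='10' -> emit 'o', reset
Bit 14: prefix='1' (no match yet)
Bit 15: prefix='11' -> emit 'j', reset

Answer: 0 2 4 6 8 10 12 14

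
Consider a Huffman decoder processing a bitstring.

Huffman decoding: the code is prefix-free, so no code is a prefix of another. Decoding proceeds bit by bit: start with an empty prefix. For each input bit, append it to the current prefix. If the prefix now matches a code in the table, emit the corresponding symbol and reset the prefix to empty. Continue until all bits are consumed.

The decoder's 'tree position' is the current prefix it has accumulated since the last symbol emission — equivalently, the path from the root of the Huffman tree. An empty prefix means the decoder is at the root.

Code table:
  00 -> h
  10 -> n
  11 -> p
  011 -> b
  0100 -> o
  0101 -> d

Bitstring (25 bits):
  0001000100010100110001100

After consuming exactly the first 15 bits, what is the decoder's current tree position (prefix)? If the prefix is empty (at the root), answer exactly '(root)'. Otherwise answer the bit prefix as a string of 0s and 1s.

Bit 0: prefix='0' (no match yet)
Bit 1: prefix='00' -> emit 'h', reset
Bit 2: prefix='0' (no match yet)
Bit 3: prefix='01' (no match yet)
Bit 4: prefix='010' (no match yet)
Bit 5: prefix='0100' -> emit 'o', reset
Bit 6: prefix='0' (no match yet)
Bit 7: prefix='01' (no match yet)
Bit 8: prefix='010' (no match yet)
Bit 9: prefix='0100' -> emit 'o', reset
Bit 10: prefix='0' (no match yet)
Bit 11: prefix='01' (no match yet)
Bit 12: prefix='010' (no match yet)
Bit 13: prefix='0101' -> emit 'd', reset
Bit 14: prefix='0' (no match yet)

Answer: 0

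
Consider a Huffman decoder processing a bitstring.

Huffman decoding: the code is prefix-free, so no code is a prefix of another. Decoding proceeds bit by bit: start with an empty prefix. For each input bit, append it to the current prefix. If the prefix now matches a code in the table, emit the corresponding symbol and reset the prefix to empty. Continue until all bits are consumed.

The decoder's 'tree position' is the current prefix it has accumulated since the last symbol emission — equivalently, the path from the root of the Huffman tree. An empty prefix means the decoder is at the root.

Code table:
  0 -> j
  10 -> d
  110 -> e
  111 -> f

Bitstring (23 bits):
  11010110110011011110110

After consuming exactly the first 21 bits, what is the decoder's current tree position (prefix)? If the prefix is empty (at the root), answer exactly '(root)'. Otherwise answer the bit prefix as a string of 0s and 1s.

Answer: 1

Derivation:
Bit 0: prefix='1' (no match yet)
Bit 1: prefix='11' (no match yet)
Bit 2: prefix='110' -> emit 'e', reset
Bit 3: prefix='1' (no match yet)
Bit 4: prefix='10' -> emit 'd', reset
Bit 5: prefix='1' (no match yet)
Bit 6: prefix='11' (no match yet)
Bit 7: prefix='110' -> emit 'e', reset
Bit 8: prefix='1' (no match yet)
Bit 9: prefix='11' (no match yet)
Bit 10: prefix='110' -> emit 'e', reset
Bit 11: prefix='0' -> emit 'j', reset
Bit 12: prefix='1' (no match yet)
Bit 13: prefix='11' (no match yet)
Bit 14: prefix='110' -> emit 'e', reset
Bit 15: prefix='1' (no match yet)
Bit 16: prefix='11' (no match yet)
Bit 17: prefix='111' -> emit 'f', reset
Bit 18: prefix='1' (no match yet)
Bit 19: prefix='10' -> emit 'd', reset
Bit 20: prefix='1' (no match yet)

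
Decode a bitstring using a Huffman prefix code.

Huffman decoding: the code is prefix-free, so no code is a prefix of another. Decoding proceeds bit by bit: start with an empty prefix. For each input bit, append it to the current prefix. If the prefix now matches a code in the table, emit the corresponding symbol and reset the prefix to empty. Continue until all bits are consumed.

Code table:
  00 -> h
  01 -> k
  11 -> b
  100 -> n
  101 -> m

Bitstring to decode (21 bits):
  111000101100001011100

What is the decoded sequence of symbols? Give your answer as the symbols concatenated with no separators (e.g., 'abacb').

Bit 0: prefix='1' (no match yet)
Bit 1: prefix='11' -> emit 'b', reset
Bit 2: prefix='1' (no match yet)
Bit 3: prefix='10' (no match yet)
Bit 4: prefix='100' -> emit 'n', reset
Bit 5: prefix='0' (no match yet)
Bit 6: prefix='01' -> emit 'k', reset
Bit 7: prefix='0' (no match yet)
Bit 8: prefix='01' -> emit 'k', reset
Bit 9: prefix='1' (no match yet)
Bit 10: prefix='10' (no match yet)
Bit 11: prefix='100' -> emit 'n', reset
Bit 12: prefix='0' (no match yet)
Bit 13: prefix='00' -> emit 'h', reset
Bit 14: prefix='1' (no match yet)
Bit 15: prefix='10' (no match yet)
Bit 16: prefix='101' -> emit 'm', reset
Bit 17: prefix='1' (no match yet)
Bit 18: prefix='11' -> emit 'b', reset
Bit 19: prefix='0' (no match yet)
Bit 20: prefix='00' -> emit 'h', reset

Answer: bnkknhmbh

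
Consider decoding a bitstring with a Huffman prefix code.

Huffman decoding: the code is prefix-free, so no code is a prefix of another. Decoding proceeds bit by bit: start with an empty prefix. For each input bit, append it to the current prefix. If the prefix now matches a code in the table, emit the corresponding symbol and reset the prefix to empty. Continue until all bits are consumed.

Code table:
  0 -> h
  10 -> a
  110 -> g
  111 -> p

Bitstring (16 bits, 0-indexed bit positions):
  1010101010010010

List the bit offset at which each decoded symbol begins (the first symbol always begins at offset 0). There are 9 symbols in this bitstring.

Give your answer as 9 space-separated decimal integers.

Bit 0: prefix='1' (no match yet)
Bit 1: prefix='10' -> emit 'a', reset
Bit 2: prefix='1' (no match yet)
Bit 3: prefix='10' -> emit 'a', reset
Bit 4: prefix='1' (no match yet)
Bit 5: prefix='10' -> emit 'a', reset
Bit 6: prefix='1' (no match yet)
Bit 7: prefix='10' -> emit 'a', reset
Bit 8: prefix='1' (no match yet)
Bit 9: prefix='10' -> emit 'a', reset
Bit 10: prefix='0' -> emit 'h', reset
Bit 11: prefix='1' (no match yet)
Bit 12: prefix='10' -> emit 'a', reset
Bit 13: prefix='0' -> emit 'h', reset
Bit 14: prefix='1' (no match yet)
Bit 15: prefix='10' -> emit 'a', reset

Answer: 0 2 4 6 8 10 11 13 14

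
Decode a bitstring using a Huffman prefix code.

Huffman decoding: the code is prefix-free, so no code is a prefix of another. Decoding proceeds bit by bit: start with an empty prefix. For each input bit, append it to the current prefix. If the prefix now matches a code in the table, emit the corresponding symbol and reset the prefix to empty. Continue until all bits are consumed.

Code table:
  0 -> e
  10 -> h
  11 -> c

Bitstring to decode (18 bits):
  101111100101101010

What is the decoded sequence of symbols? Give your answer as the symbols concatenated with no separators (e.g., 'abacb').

Bit 0: prefix='1' (no match yet)
Bit 1: prefix='10' -> emit 'h', reset
Bit 2: prefix='1' (no match yet)
Bit 3: prefix='11' -> emit 'c', reset
Bit 4: prefix='1' (no match yet)
Bit 5: prefix='11' -> emit 'c', reset
Bit 6: prefix='1' (no match yet)
Bit 7: prefix='10' -> emit 'h', reset
Bit 8: prefix='0' -> emit 'e', reset
Bit 9: prefix='1' (no match yet)
Bit 10: prefix='10' -> emit 'h', reset
Bit 11: prefix='1' (no match yet)
Bit 12: prefix='11' -> emit 'c', reset
Bit 13: prefix='0' -> emit 'e', reset
Bit 14: prefix='1' (no match yet)
Bit 15: prefix='10' -> emit 'h', reset
Bit 16: prefix='1' (no match yet)
Bit 17: prefix='10' -> emit 'h', reset

Answer: hcchehcehh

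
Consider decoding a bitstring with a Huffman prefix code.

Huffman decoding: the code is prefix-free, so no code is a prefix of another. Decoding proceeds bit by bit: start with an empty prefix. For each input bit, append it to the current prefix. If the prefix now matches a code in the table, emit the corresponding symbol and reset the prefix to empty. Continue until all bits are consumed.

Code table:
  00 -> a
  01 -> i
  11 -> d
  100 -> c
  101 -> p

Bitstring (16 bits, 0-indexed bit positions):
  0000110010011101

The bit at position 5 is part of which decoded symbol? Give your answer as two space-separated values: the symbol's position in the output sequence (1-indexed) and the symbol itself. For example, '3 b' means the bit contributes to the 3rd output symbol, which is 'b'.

Bit 0: prefix='0' (no match yet)
Bit 1: prefix='00' -> emit 'a', reset
Bit 2: prefix='0' (no match yet)
Bit 3: prefix='00' -> emit 'a', reset
Bit 4: prefix='1' (no match yet)
Bit 5: prefix='11' -> emit 'd', reset
Bit 6: prefix='0' (no match yet)
Bit 7: prefix='00' -> emit 'a', reset
Bit 8: prefix='1' (no match yet)
Bit 9: prefix='10' (no match yet)

Answer: 3 d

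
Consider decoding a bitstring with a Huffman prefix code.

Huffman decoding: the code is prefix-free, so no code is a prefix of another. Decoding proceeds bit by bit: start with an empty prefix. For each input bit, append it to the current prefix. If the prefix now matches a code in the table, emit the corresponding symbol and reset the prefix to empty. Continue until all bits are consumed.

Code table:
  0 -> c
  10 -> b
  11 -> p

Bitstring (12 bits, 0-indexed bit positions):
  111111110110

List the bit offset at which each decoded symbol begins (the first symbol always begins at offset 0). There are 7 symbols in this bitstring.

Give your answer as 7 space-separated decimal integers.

Answer: 0 2 4 6 8 9 11

Derivation:
Bit 0: prefix='1' (no match yet)
Bit 1: prefix='11' -> emit 'p', reset
Bit 2: prefix='1' (no match yet)
Bit 3: prefix='11' -> emit 'p', reset
Bit 4: prefix='1' (no match yet)
Bit 5: prefix='11' -> emit 'p', reset
Bit 6: prefix='1' (no match yet)
Bit 7: prefix='11' -> emit 'p', reset
Bit 8: prefix='0' -> emit 'c', reset
Bit 9: prefix='1' (no match yet)
Bit 10: prefix='11' -> emit 'p', reset
Bit 11: prefix='0' -> emit 'c', reset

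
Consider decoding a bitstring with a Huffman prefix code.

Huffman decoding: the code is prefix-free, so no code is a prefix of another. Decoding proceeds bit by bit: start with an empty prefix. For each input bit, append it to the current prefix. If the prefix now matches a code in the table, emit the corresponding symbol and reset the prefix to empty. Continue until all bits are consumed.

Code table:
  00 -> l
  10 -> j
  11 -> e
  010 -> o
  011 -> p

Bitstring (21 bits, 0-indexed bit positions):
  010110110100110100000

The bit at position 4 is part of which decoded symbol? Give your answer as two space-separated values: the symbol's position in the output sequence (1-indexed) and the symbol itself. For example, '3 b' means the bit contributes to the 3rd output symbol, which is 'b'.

Bit 0: prefix='0' (no match yet)
Bit 1: prefix='01' (no match yet)
Bit 2: prefix='010' -> emit 'o', reset
Bit 3: prefix='1' (no match yet)
Bit 4: prefix='11' -> emit 'e', reset
Bit 5: prefix='0' (no match yet)
Bit 6: prefix='01' (no match yet)
Bit 7: prefix='011' -> emit 'p', reset
Bit 8: prefix='0' (no match yet)

Answer: 2 e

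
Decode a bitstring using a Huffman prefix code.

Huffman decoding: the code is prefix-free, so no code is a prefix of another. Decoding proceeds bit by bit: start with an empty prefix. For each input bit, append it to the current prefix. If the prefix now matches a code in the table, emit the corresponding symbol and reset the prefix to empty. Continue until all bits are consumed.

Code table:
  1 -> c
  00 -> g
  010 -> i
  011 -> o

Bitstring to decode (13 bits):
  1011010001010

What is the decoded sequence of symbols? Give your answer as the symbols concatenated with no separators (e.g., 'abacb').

Bit 0: prefix='1' -> emit 'c', reset
Bit 1: prefix='0' (no match yet)
Bit 2: prefix='01' (no match yet)
Bit 3: prefix='011' -> emit 'o', reset
Bit 4: prefix='0' (no match yet)
Bit 5: prefix='01' (no match yet)
Bit 6: prefix='010' -> emit 'i', reset
Bit 7: prefix='0' (no match yet)
Bit 8: prefix='00' -> emit 'g', reset
Bit 9: prefix='1' -> emit 'c', reset
Bit 10: prefix='0' (no match yet)
Bit 11: prefix='01' (no match yet)
Bit 12: prefix='010' -> emit 'i', reset

Answer: coigci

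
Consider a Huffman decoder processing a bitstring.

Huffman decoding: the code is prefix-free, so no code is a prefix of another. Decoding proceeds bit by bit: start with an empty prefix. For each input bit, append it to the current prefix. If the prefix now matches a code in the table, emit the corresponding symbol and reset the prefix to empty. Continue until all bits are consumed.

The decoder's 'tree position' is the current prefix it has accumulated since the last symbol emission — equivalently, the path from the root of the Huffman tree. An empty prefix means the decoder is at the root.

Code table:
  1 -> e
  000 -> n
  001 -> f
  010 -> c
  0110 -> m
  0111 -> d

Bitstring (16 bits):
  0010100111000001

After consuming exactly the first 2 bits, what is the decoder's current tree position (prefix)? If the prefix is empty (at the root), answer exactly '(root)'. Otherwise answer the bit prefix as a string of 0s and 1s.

Bit 0: prefix='0' (no match yet)
Bit 1: prefix='00' (no match yet)

Answer: 00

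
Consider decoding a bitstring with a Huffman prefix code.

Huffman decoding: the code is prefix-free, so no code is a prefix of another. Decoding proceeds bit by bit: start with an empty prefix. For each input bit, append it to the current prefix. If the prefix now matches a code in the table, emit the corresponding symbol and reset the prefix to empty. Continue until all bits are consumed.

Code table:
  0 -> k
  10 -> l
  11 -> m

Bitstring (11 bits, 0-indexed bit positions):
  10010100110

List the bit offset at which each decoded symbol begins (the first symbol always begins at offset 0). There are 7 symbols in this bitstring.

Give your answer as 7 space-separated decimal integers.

Answer: 0 2 3 5 7 8 10

Derivation:
Bit 0: prefix='1' (no match yet)
Bit 1: prefix='10' -> emit 'l', reset
Bit 2: prefix='0' -> emit 'k', reset
Bit 3: prefix='1' (no match yet)
Bit 4: prefix='10' -> emit 'l', reset
Bit 5: prefix='1' (no match yet)
Bit 6: prefix='10' -> emit 'l', reset
Bit 7: prefix='0' -> emit 'k', reset
Bit 8: prefix='1' (no match yet)
Bit 9: prefix='11' -> emit 'm', reset
Bit 10: prefix='0' -> emit 'k', reset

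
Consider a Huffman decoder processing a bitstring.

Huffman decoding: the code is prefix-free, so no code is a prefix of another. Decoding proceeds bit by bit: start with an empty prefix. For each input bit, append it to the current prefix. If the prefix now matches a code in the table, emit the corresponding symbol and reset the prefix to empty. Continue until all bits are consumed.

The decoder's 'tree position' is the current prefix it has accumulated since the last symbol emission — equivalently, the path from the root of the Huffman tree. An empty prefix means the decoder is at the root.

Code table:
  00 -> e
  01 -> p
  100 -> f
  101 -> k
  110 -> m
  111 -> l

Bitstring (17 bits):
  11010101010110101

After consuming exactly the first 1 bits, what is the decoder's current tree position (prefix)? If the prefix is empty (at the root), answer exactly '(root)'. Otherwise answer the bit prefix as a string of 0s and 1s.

Answer: 1

Derivation:
Bit 0: prefix='1' (no match yet)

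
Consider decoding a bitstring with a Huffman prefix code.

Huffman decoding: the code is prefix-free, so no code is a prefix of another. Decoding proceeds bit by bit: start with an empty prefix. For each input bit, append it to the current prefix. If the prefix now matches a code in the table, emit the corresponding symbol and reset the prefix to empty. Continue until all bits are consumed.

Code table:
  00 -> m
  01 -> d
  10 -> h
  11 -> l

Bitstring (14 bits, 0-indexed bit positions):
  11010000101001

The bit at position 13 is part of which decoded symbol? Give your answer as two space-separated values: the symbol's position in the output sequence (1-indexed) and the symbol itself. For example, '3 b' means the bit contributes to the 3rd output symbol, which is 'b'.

Answer: 7 d

Derivation:
Bit 0: prefix='1' (no match yet)
Bit 1: prefix='11' -> emit 'l', reset
Bit 2: prefix='0' (no match yet)
Bit 3: prefix='01' -> emit 'd', reset
Bit 4: prefix='0' (no match yet)
Bit 5: prefix='00' -> emit 'm', reset
Bit 6: prefix='0' (no match yet)
Bit 7: prefix='00' -> emit 'm', reset
Bit 8: prefix='1' (no match yet)
Bit 9: prefix='10' -> emit 'h', reset
Bit 10: prefix='1' (no match yet)
Bit 11: prefix='10' -> emit 'h', reset
Bit 12: prefix='0' (no match yet)
Bit 13: prefix='01' -> emit 'd', reset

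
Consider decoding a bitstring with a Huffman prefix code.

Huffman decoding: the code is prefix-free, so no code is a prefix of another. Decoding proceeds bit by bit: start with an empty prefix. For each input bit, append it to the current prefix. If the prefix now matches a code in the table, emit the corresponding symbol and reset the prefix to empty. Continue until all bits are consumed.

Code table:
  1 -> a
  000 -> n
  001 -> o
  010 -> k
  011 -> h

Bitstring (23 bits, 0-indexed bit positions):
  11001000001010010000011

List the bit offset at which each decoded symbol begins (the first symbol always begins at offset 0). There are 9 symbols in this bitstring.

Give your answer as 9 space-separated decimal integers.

Answer: 0 1 2 5 8 11 14 17 20

Derivation:
Bit 0: prefix='1' -> emit 'a', reset
Bit 1: prefix='1' -> emit 'a', reset
Bit 2: prefix='0' (no match yet)
Bit 3: prefix='00' (no match yet)
Bit 4: prefix='001' -> emit 'o', reset
Bit 5: prefix='0' (no match yet)
Bit 6: prefix='00' (no match yet)
Bit 7: prefix='000' -> emit 'n', reset
Bit 8: prefix='0' (no match yet)
Bit 9: prefix='00' (no match yet)
Bit 10: prefix='001' -> emit 'o', reset
Bit 11: prefix='0' (no match yet)
Bit 12: prefix='01' (no match yet)
Bit 13: prefix='010' -> emit 'k', reset
Bit 14: prefix='0' (no match yet)
Bit 15: prefix='01' (no match yet)
Bit 16: prefix='010' -> emit 'k', reset
Bit 17: prefix='0' (no match yet)
Bit 18: prefix='00' (no match yet)
Bit 19: prefix='000' -> emit 'n', reset
Bit 20: prefix='0' (no match yet)
Bit 21: prefix='01' (no match yet)
Bit 22: prefix='011' -> emit 'h', reset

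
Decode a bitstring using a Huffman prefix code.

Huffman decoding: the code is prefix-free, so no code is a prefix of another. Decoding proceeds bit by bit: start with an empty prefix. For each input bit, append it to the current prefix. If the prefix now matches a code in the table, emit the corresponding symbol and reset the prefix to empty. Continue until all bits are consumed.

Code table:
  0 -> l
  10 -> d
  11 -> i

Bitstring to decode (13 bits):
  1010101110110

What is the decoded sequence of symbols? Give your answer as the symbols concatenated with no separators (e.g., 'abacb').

Bit 0: prefix='1' (no match yet)
Bit 1: prefix='10' -> emit 'd', reset
Bit 2: prefix='1' (no match yet)
Bit 3: prefix='10' -> emit 'd', reset
Bit 4: prefix='1' (no match yet)
Bit 5: prefix='10' -> emit 'd', reset
Bit 6: prefix='1' (no match yet)
Bit 7: prefix='11' -> emit 'i', reset
Bit 8: prefix='1' (no match yet)
Bit 9: prefix='10' -> emit 'd', reset
Bit 10: prefix='1' (no match yet)
Bit 11: prefix='11' -> emit 'i', reset
Bit 12: prefix='0' -> emit 'l', reset

Answer: dddidil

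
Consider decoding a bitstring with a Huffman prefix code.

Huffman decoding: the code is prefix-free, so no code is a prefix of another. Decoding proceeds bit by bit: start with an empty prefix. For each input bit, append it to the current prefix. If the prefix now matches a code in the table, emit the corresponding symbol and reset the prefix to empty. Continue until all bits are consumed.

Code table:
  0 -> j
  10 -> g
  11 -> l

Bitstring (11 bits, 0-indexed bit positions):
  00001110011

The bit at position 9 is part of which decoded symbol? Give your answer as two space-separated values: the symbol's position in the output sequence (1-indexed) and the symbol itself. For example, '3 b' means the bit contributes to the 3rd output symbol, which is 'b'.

Answer: 8 l

Derivation:
Bit 0: prefix='0' -> emit 'j', reset
Bit 1: prefix='0' -> emit 'j', reset
Bit 2: prefix='0' -> emit 'j', reset
Bit 3: prefix='0' -> emit 'j', reset
Bit 4: prefix='1' (no match yet)
Bit 5: prefix='11' -> emit 'l', reset
Bit 6: prefix='1' (no match yet)
Bit 7: prefix='10' -> emit 'g', reset
Bit 8: prefix='0' -> emit 'j', reset
Bit 9: prefix='1' (no match yet)
Bit 10: prefix='11' -> emit 'l', reset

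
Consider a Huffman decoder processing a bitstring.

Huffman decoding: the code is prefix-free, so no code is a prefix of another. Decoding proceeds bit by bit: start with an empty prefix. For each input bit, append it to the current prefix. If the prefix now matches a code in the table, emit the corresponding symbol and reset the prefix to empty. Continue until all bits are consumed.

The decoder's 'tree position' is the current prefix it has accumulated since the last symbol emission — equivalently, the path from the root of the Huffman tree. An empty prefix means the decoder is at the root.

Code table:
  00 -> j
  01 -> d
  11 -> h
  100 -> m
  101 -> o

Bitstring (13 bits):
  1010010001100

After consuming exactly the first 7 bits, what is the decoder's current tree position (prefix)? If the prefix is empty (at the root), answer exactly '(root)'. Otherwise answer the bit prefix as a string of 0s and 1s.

Bit 0: prefix='1' (no match yet)
Bit 1: prefix='10' (no match yet)
Bit 2: prefix='101' -> emit 'o', reset
Bit 3: prefix='0' (no match yet)
Bit 4: prefix='00' -> emit 'j', reset
Bit 5: prefix='1' (no match yet)
Bit 6: prefix='10' (no match yet)

Answer: 10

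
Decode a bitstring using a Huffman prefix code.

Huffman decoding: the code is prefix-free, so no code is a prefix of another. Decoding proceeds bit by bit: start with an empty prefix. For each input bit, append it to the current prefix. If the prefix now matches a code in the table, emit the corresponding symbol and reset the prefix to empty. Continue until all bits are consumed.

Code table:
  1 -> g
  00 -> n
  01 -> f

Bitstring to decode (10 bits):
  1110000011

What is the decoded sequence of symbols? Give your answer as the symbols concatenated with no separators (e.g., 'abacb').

Answer: gggnnfg

Derivation:
Bit 0: prefix='1' -> emit 'g', reset
Bit 1: prefix='1' -> emit 'g', reset
Bit 2: prefix='1' -> emit 'g', reset
Bit 3: prefix='0' (no match yet)
Bit 4: prefix='00' -> emit 'n', reset
Bit 5: prefix='0' (no match yet)
Bit 6: prefix='00' -> emit 'n', reset
Bit 7: prefix='0' (no match yet)
Bit 8: prefix='01' -> emit 'f', reset
Bit 9: prefix='1' -> emit 'g', reset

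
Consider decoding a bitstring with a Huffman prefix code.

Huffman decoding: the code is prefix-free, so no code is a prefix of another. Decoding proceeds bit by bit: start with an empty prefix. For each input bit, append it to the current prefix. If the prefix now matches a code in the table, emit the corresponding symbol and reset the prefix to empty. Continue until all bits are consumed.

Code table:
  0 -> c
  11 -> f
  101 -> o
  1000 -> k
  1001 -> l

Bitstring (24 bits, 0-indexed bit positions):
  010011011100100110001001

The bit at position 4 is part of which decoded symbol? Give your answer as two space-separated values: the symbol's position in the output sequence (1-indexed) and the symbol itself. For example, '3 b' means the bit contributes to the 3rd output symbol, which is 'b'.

Answer: 2 l

Derivation:
Bit 0: prefix='0' -> emit 'c', reset
Bit 1: prefix='1' (no match yet)
Bit 2: prefix='10' (no match yet)
Bit 3: prefix='100' (no match yet)
Bit 4: prefix='1001' -> emit 'l', reset
Bit 5: prefix='1' (no match yet)
Bit 6: prefix='10' (no match yet)
Bit 7: prefix='101' -> emit 'o', reset
Bit 8: prefix='1' (no match yet)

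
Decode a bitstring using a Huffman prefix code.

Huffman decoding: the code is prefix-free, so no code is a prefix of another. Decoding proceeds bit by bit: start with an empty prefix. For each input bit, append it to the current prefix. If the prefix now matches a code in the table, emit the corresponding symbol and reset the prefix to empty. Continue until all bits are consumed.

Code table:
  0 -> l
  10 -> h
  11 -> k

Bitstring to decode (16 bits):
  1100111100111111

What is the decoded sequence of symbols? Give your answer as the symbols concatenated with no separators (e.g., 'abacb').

Answer: kllkkllkkk

Derivation:
Bit 0: prefix='1' (no match yet)
Bit 1: prefix='11' -> emit 'k', reset
Bit 2: prefix='0' -> emit 'l', reset
Bit 3: prefix='0' -> emit 'l', reset
Bit 4: prefix='1' (no match yet)
Bit 5: prefix='11' -> emit 'k', reset
Bit 6: prefix='1' (no match yet)
Bit 7: prefix='11' -> emit 'k', reset
Bit 8: prefix='0' -> emit 'l', reset
Bit 9: prefix='0' -> emit 'l', reset
Bit 10: prefix='1' (no match yet)
Bit 11: prefix='11' -> emit 'k', reset
Bit 12: prefix='1' (no match yet)
Bit 13: prefix='11' -> emit 'k', reset
Bit 14: prefix='1' (no match yet)
Bit 15: prefix='11' -> emit 'k', reset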